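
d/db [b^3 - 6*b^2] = 3*b*(b - 4)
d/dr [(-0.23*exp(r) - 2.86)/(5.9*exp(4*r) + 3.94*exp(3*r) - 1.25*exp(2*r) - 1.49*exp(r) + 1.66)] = (4.071*exp(4*r) + 69.3084*exp(3*r) + 33.5177*exp(2*r) - 7.15*exp(r) - 4.6432)*exp(r)/(34.81*exp(8*r) + 46.492*exp(7*r) + 0.7736*exp(6*r) - 27.432*exp(5*r) + 9.4093*exp(4*r) + 16.8058*exp(3*r) - 1.9299*exp(2*r) - 4.9468*exp(r) + 2.7556)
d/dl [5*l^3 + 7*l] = 15*l^2 + 7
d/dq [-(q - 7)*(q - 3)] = 10 - 2*q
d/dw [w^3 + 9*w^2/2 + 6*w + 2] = 3*w^2 + 9*w + 6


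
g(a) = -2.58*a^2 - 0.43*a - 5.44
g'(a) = -5.16*a - 0.43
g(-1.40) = -9.89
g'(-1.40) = 6.79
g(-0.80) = -6.75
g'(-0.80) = 3.70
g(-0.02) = -5.43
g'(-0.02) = -0.33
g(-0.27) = -5.51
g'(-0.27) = 0.96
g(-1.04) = -7.78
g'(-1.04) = 4.94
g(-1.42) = -10.03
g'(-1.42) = 6.90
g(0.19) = -5.61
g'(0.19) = -1.41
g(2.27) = -19.71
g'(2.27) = -12.14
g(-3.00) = -27.37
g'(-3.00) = 15.05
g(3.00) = -29.95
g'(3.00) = -15.91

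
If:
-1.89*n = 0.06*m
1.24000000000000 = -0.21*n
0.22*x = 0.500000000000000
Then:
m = 186.00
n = -5.90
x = 2.27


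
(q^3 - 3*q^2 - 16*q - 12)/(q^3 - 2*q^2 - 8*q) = (q^2 - 5*q - 6)/(q*(q - 4))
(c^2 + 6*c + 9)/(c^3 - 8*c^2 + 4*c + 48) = (c^2 + 6*c + 9)/(c^3 - 8*c^2 + 4*c + 48)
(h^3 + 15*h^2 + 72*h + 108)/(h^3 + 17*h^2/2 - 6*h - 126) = 2*(h + 3)/(2*h - 7)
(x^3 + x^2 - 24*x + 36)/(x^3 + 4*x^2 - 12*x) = (x - 3)/x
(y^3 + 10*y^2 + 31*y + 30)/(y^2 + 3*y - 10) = (y^2 + 5*y + 6)/(y - 2)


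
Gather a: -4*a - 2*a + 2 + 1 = 3 - 6*a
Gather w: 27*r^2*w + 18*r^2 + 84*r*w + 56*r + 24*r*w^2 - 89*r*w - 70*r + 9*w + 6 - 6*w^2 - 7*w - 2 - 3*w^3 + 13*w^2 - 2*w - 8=18*r^2 - 14*r - 3*w^3 + w^2*(24*r + 7) + w*(27*r^2 - 5*r) - 4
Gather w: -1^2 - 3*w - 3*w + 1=-6*w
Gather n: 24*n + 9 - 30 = 24*n - 21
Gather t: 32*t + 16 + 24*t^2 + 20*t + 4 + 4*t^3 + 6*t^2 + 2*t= 4*t^3 + 30*t^2 + 54*t + 20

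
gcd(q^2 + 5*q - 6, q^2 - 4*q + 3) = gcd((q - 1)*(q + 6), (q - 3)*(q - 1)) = q - 1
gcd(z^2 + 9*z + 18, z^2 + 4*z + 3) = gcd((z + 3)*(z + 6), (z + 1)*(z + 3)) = z + 3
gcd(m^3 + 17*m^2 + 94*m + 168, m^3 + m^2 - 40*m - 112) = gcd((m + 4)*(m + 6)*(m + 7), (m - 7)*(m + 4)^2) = m + 4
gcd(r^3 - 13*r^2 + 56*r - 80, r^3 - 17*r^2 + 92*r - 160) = r^2 - 9*r + 20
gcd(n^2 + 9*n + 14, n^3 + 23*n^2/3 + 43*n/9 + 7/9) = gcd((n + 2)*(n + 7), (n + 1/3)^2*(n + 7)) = n + 7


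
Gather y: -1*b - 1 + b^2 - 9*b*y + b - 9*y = b^2 + y*(-9*b - 9) - 1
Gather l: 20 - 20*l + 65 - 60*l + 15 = 100 - 80*l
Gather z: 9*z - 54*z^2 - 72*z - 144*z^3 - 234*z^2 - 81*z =-144*z^3 - 288*z^2 - 144*z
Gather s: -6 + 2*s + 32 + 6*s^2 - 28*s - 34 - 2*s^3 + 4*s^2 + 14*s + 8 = -2*s^3 + 10*s^2 - 12*s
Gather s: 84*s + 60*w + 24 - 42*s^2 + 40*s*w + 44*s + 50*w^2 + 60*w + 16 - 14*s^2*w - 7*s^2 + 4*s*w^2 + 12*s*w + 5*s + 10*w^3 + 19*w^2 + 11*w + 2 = s^2*(-14*w - 49) + s*(4*w^2 + 52*w + 133) + 10*w^3 + 69*w^2 + 131*w + 42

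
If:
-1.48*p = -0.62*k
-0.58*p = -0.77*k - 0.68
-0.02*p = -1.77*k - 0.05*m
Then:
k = -1.29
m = 45.46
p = -0.54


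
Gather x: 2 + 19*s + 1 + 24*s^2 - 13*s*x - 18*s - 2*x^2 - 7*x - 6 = 24*s^2 + s - 2*x^2 + x*(-13*s - 7) - 3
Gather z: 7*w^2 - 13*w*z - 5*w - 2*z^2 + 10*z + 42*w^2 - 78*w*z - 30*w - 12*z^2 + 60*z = 49*w^2 - 35*w - 14*z^2 + z*(70 - 91*w)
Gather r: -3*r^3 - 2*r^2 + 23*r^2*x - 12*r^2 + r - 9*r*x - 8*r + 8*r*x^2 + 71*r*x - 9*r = -3*r^3 + r^2*(23*x - 14) + r*(8*x^2 + 62*x - 16)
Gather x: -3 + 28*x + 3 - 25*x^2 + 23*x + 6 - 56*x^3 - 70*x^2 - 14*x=-56*x^3 - 95*x^2 + 37*x + 6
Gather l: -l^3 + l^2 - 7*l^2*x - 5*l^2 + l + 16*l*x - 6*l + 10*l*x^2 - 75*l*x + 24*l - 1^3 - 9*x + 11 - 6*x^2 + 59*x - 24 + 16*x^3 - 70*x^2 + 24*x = -l^3 + l^2*(-7*x - 4) + l*(10*x^2 - 59*x + 19) + 16*x^3 - 76*x^2 + 74*x - 14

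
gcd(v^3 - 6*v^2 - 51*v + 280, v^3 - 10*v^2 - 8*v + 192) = v - 8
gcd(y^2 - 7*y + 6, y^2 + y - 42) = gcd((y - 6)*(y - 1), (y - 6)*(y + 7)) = y - 6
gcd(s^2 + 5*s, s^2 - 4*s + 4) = 1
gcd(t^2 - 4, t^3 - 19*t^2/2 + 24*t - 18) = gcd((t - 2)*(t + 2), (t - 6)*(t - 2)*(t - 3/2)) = t - 2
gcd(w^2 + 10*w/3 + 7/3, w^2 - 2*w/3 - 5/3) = w + 1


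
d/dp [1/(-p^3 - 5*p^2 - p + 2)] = (3*p^2 + 10*p + 1)/(p^3 + 5*p^2 + p - 2)^2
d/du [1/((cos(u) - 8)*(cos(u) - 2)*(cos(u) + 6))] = (3*cos(u)^2 - 8*cos(u) - 44)*sin(u)/((cos(u) - 8)^2*(cos(u) - 2)^2*(cos(u) + 6)^2)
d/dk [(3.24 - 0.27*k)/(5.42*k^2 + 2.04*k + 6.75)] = (1.4634*k^2 - 35.1216*k - 8.4321)/(29.3764*k^4 + 22.1136*k^3 + 77.3316*k^2 + 27.54*k + 45.5625)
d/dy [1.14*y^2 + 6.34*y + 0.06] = 2.28*y + 6.34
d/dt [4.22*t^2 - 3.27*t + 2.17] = 8.44*t - 3.27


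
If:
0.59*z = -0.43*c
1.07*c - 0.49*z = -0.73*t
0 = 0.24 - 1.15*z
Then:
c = -0.29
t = 0.56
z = 0.21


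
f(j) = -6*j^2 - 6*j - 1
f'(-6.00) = 66.00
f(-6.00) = -181.00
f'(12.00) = -150.00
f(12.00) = -937.00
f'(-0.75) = 3.00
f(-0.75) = 0.12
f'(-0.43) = -0.84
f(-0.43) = 0.47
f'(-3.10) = 31.20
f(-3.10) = -40.06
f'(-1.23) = 8.76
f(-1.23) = -2.70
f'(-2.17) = 20.04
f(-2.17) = -16.23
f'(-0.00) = -6.00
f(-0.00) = -1.00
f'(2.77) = -39.24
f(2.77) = -63.66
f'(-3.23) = 32.76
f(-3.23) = -44.22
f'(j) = -12*j - 6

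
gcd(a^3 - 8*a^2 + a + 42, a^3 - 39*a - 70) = a^2 - 5*a - 14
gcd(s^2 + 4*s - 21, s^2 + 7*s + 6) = 1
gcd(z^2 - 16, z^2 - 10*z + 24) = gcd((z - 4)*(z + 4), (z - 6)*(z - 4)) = z - 4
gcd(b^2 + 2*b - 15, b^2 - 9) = b - 3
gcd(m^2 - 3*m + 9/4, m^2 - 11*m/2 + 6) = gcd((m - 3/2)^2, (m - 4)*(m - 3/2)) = m - 3/2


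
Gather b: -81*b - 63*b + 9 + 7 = 16 - 144*b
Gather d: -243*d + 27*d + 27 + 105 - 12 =120 - 216*d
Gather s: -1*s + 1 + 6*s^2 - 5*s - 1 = 6*s^2 - 6*s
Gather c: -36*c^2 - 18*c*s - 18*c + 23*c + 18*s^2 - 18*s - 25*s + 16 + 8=-36*c^2 + c*(5 - 18*s) + 18*s^2 - 43*s + 24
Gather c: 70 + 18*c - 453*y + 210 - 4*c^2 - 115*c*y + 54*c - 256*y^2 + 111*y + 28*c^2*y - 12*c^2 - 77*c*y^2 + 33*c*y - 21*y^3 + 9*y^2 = c^2*(28*y - 16) + c*(-77*y^2 - 82*y + 72) - 21*y^3 - 247*y^2 - 342*y + 280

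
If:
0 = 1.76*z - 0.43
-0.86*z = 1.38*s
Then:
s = -0.15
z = 0.24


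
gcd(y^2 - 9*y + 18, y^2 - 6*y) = y - 6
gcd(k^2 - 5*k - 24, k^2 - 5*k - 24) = k^2 - 5*k - 24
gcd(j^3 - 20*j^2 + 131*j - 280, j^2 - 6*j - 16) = j - 8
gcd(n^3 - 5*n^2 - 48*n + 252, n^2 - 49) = n + 7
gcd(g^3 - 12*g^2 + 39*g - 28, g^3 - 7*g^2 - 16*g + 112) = g^2 - 11*g + 28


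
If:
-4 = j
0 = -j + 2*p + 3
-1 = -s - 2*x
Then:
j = -4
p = -7/2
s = 1 - 2*x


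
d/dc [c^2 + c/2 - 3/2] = 2*c + 1/2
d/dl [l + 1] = 1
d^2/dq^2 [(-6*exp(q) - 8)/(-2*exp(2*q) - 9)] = (24*exp(4*q) + 128*exp(3*q) - 648*exp(2*q) - 576*exp(q) + 486)*exp(q)/(8*exp(6*q) + 108*exp(4*q) + 486*exp(2*q) + 729)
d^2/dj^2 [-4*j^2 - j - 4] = -8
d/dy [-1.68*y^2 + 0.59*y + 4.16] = 0.59 - 3.36*y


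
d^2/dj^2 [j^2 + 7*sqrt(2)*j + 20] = 2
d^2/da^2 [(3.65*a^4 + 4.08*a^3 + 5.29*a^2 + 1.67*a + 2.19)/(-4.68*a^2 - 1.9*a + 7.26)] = (-159.88752*a^6 - 194.7348*a^5 + 665.03292*a^4 + 519.784655999999*a^3 - 3337.136928*a^2 - 1747.570464*a - 768.348552)/(102.503232*a^6 + 124.84368*a^5 - 426.349872*a^4 - 380.47652*a^3 + 661.388904*a^2 + 300.43332*a - 382.657176)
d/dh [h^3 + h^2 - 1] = h*(3*h + 2)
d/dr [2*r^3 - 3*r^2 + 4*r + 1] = 6*r^2 - 6*r + 4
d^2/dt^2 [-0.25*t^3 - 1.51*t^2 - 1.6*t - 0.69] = -1.5*t - 3.02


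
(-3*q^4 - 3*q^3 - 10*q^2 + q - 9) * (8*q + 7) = -24*q^5 - 45*q^4 - 101*q^3 - 62*q^2 - 65*q - 63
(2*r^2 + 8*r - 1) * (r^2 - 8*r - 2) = 2*r^4 - 8*r^3 - 69*r^2 - 8*r + 2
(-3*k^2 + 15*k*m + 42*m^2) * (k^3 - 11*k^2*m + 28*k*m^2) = -3*k^5 + 48*k^4*m - 207*k^3*m^2 - 42*k^2*m^3 + 1176*k*m^4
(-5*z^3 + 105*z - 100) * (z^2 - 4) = -5*z^5 + 125*z^3 - 100*z^2 - 420*z + 400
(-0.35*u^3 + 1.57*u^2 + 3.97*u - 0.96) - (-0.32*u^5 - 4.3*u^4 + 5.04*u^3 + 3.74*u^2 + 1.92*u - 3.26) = 0.32*u^5 + 4.3*u^4 - 5.39*u^3 - 2.17*u^2 + 2.05*u + 2.3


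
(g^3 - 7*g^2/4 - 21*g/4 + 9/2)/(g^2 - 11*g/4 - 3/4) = (4*g^2 + 5*g - 6)/(4*g + 1)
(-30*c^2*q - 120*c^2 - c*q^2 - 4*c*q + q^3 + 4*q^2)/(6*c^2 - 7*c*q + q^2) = (5*c*q + 20*c + q^2 + 4*q)/(-c + q)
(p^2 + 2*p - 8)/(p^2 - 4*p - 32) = (p - 2)/(p - 8)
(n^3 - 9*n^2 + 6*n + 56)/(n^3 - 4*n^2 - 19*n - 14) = (n - 4)/(n + 1)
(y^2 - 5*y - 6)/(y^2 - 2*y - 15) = (-y^2 + 5*y + 6)/(-y^2 + 2*y + 15)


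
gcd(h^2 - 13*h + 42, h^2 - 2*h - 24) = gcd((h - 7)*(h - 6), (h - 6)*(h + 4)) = h - 6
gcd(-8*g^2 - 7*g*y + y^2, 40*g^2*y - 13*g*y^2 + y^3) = -8*g + y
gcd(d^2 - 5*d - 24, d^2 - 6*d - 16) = d - 8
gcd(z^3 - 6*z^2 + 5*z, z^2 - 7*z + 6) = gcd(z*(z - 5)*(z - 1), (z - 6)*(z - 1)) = z - 1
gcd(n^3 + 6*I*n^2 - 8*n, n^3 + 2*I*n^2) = n^2 + 2*I*n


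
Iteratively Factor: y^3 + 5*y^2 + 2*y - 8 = (y + 2)*(y^2 + 3*y - 4) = (y + 2)*(y + 4)*(y - 1)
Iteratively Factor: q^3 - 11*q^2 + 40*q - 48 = (q - 3)*(q^2 - 8*q + 16) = (q - 4)*(q - 3)*(q - 4)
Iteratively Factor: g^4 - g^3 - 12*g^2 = (g + 3)*(g^3 - 4*g^2) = g*(g + 3)*(g^2 - 4*g) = g*(g - 4)*(g + 3)*(g)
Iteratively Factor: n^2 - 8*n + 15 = (n - 5)*(n - 3)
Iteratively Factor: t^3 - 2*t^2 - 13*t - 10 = (t - 5)*(t^2 + 3*t + 2) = (t - 5)*(t + 2)*(t + 1)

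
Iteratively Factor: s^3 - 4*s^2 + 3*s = (s)*(s^2 - 4*s + 3) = s*(s - 3)*(s - 1)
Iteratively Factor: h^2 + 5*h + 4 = (h + 1)*(h + 4)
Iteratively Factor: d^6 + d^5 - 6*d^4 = (d)*(d^5 + d^4 - 6*d^3) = d*(d + 3)*(d^4 - 2*d^3) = d*(d - 2)*(d + 3)*(d^3) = d^2*(d - 2)*(d + 3)*(d^2) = d^3*(d - 2)*(d + 3)*(d)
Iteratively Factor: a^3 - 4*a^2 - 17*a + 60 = (a + 4)*(a^2 - 8*a + 15) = (a - 3)*(a + 4)*(a - 5)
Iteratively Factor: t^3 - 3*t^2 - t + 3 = (t - 3)*(t^2 - 1) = (t - 3)*(t + 1)*(t - 1)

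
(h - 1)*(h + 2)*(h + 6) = h^3 + 7*h^2 + 4*h - 12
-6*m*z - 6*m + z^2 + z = (-6*m + z)*(z + 1)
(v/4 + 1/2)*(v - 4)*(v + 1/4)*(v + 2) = v^4/4 + v^3/16 - 3*v^2 - 19*v/4 - 1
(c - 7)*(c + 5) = c^2 - 2*c - 35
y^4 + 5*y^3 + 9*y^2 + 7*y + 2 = (y + 1)^3*(y + 2)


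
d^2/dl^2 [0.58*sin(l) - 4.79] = -0.58*sin(l)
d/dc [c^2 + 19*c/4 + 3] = 2*c + 19/4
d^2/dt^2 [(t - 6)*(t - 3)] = 2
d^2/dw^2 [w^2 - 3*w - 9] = 2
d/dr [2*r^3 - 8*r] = 6*r^2 - 8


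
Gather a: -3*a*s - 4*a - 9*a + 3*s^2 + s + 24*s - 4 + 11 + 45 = a*(-3*s - 13) + 3*s^2 + 25*s + 52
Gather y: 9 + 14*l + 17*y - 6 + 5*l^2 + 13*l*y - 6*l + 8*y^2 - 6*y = 5*l^2 + 8*l + 8*y^2 + y*(13*l + 11) + 3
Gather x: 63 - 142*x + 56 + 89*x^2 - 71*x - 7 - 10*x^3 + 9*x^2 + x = -10*x^3 + 98*x^2 - 212*x + 112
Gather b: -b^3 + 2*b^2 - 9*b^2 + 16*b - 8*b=-b^3 - 7*b^2 + 8*b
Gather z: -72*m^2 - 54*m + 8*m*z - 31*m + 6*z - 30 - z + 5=-72*m^2 - 85*m + z*(8*m + 5) - 25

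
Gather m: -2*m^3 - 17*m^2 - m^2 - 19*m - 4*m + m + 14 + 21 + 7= -2*m^3 - 18*m^2 - 22*m + 42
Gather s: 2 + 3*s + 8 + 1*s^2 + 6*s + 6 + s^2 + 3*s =2*s^2 + 12*s + 16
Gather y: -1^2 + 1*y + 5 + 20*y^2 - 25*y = 20*y^2 - 24*y + 4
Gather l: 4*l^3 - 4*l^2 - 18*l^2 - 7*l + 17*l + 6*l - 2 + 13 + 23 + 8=4*l^3 - 22*l^2 + 16*l + 42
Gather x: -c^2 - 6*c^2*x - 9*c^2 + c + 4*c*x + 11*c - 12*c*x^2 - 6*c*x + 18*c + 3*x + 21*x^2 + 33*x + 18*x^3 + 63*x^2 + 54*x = -10*c^2 + 30*c + 18*x^3 + x^2*(84 - 12*c) + x*(-6*c^2 - 2*c + 90)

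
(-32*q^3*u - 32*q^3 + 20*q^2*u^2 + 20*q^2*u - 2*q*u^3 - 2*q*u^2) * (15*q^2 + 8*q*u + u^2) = -480*q^5*u - 480*q^5 + 44*q^4*u^2 + 44*q^4*u + 98*q^3*u^3 + 98*q^3*u^2 + 4*q^2*u^4 + 4*q^2*u^3 - 2*q*u^5 - 2*q*u^4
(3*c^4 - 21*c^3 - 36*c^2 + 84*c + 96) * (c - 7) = 3*c^5 - 42*c^4 + 111*c^3 + 336*c^2 - 492*c - 672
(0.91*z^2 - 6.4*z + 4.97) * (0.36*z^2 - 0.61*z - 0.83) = 0.3276*z^4 - 2.8591*z^3 + 4.9379*z^2 + 2.2803*z - 4.1251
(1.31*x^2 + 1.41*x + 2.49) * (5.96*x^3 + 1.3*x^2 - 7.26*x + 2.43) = 7.8076*x^5 + 10.1066*x^4 + 7.1628*x^3 - 3.8163*x^2 - 14.6511*x + 6.0507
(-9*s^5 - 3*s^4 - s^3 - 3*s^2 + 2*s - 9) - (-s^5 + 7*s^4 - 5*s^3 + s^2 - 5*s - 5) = -8*s^5 - 10*s^4 + 4*s^3 - 4*s^2 + 7*s - 4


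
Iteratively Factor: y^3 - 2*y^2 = (y)*(y^2 - 2*y) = y^2*(y - 2)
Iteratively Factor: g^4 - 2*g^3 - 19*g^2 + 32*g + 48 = (g - 4)*(g^3 + 2*g^2 - 11*g - 12) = (g - 4)*(g + 4)*(g^2 - 2*g - 3) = (g - 4)*(g + 1)*(g + 4)*(g - 3)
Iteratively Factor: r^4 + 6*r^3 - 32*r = (r - 2)*(r^3 + 8*r^2 + 16*r) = r*(r - 2)*(r^2 + 8*r + 16) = r*(r - 2)*(r + 4)*(r + 4)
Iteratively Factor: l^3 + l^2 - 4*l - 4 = (l - 2)*(l^2 + 3*l + 2) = (l - 2)*(l + 1)*(l + 2)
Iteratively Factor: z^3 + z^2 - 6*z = (z - 2)*(z^2 + 3*z) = z*(z - 2)*(z + 3)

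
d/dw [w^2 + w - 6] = 2*w + 1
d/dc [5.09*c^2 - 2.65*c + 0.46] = 10.18*c - 2.65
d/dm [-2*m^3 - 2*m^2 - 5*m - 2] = -6*m^2 - 4*m - 5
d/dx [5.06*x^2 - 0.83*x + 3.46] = 10.12*x - 0.83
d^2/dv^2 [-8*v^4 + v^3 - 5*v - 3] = 6*v*(1 - 16*v)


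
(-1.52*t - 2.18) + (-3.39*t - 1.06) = -4.91*t - 3.24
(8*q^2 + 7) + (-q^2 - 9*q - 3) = 7*q^2 - 9*q + 4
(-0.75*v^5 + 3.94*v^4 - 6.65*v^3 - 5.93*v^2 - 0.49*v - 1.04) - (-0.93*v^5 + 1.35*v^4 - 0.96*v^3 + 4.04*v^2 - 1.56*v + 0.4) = 0.18*v^5 + 2.59*v^4 - 5.69*v^3 - 9.97*v^2 + 1.07*v - 1.44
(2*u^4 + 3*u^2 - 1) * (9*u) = 18*u^5 + 27*u^3 - 9*u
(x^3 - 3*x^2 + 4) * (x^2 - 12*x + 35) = x^5 - 15*x^4 + 71*x^3 - 101*x^2 - 48*x + 140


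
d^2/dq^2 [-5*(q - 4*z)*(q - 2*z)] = -10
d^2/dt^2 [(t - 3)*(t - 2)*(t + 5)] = 6*t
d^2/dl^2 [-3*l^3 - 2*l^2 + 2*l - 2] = -18*l - 4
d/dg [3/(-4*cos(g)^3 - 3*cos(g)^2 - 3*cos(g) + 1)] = 9*(4*sin(g)^2 - 2*cos(g) - 5)*sin(g)/((4*cos(g) - 1)^2*(cos(g)^2 + cos(g) + 1)^2)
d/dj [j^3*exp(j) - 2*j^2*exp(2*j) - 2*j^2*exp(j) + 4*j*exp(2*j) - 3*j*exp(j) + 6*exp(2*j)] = (j^3 - 4*j^2*exp(j) + j^2 + 4*j*exp(j) - 7*j + 16*exp(j) - 3)*exp(j)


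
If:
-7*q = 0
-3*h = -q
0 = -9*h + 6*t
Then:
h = 0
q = 0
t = 0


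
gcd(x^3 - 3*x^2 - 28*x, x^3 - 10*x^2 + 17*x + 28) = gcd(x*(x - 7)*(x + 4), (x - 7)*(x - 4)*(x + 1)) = x - 7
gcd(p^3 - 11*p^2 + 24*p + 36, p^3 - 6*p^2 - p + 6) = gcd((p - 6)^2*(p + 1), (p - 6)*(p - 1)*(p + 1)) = p^2 - 5*p - 6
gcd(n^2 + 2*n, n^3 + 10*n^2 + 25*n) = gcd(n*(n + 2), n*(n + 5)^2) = n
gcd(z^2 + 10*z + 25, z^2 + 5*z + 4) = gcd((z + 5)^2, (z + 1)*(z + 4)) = 1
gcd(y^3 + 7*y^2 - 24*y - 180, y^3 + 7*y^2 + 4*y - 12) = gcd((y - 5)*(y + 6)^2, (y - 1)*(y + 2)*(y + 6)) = y + 6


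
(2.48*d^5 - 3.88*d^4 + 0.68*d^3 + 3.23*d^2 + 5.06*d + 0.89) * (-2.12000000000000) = -5.2576*d^5 + 8.2256*d^4 - 1.4416*d^3 - 6.8476*d^2 - 10.7272*d - 1.8868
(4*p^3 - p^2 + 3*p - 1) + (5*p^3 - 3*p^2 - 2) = 9*p^3 - 4*p^2 + 3*p - 3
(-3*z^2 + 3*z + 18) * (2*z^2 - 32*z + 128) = -6*z^4 + 102*z^3 - 444*z^2 - 192*z + 2304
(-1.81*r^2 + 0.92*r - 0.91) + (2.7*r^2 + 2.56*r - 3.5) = 0.89*r^2 + 3.48*r - 4.41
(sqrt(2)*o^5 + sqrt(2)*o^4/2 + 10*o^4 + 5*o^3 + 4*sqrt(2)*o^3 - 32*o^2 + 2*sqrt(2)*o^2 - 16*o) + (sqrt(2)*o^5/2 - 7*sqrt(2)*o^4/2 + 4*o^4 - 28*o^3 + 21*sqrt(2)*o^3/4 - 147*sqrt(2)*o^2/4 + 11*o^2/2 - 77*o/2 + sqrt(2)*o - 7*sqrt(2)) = 3*sqrt(2)*o^5/2 - 3*sqrt(2)*o^4 + 14*o^4 - 23*o^3 + 37*sqrt(2)*o^3/4 - 139*sqrt(2)*o^2/4 - 53*o^2/2 - 109*o/2 + sqrt(2)*o - 7*sqrt(2)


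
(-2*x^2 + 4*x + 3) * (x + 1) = -2*x^3 + 2*x^2 + 7*x + 3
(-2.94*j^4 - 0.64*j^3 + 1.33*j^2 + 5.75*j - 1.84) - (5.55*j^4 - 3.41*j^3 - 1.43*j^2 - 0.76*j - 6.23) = -8.49*j^4 + 2.77*j^3 + 2.76*j^2 + 6.51*j + 4.39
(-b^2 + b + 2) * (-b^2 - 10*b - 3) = b^4 + 9*b^3 - 9*b^2 - 23*b - 6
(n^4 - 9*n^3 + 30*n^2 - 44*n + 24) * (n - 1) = n^5 - 10*n^4 + 39*n^3 - 74*n^2 + 68*n - 24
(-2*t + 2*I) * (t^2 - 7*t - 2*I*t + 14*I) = -2*t^3 + 14*t^2 + 6*I*t^2 + 4*t - 42*I*t - 28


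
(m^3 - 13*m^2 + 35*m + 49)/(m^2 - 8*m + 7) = (m^2 - 6*m - 7)/(m - 1)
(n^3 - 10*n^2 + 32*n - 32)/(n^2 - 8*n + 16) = n - 2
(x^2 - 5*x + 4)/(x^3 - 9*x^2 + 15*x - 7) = (x - 4)/(x^2 - 8*x + 7)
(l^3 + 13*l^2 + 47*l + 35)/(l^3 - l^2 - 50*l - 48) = (l^2 + 12*l + 35)/(l^2 - 2*l - 48)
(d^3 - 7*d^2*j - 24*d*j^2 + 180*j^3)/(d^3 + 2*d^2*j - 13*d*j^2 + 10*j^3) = (d^2 - 12*d*j + 36*j^2)/(d^2 - 3*d*j + 2*j^2)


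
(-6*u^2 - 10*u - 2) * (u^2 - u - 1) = -6*u^4 - 4*u^3 + 14*u^2 + 12*u + 2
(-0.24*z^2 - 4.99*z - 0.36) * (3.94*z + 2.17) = -0.9456*z^3 - 20.1814*z^2 - 12.2467*z - 0.7812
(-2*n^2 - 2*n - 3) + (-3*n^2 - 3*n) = -5*n^2 - 5*n - 3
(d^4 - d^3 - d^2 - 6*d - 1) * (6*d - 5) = 6*d^5 - 11*d^4 - d^3 - 31*d^2 + 24*d + 5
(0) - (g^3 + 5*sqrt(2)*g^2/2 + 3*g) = -g^3 - 5*sqrt(2)*g^2/2 - 3*g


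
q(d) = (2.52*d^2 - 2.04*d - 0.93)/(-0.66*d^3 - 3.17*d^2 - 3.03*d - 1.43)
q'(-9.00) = 0.19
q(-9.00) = 0.89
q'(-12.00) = 0.07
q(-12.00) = 0.54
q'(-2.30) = 2.46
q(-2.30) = -5.34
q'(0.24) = -0.72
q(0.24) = 0.54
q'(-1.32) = 0.42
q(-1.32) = -4.29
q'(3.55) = -0.02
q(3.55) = -0.29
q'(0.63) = -0.66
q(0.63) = 0.26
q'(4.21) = -0.00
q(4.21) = -0.29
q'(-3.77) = 3307.60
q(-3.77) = 140.64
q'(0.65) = -0.64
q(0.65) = 0.24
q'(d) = (5.04*d - 2.04)/(-0.66*d^3 - 3.17*d^2 - 3.03*d - 1.43) + (1.98*d^2 + 6.34*d + 3.03)*(2.52*d^2 - 2.04*d - 0.93)/(-0.66*d^3 - 3.17*d^2 - 3.03*d - 1.43)^2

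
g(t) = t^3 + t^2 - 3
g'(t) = 3*t^2 + 2*t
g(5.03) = 149.56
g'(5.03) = 85.96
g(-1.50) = -4.12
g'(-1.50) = 3.75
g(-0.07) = -3.00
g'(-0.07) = -0.13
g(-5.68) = -153.99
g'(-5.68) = 85.43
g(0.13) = -2.98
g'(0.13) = 0.31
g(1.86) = 6.89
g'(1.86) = 14.10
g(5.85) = 231.42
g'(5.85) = 114.37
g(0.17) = -2.97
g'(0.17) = 0.43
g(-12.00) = -1587.00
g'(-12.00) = 408.00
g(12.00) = 1869.00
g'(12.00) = 456.00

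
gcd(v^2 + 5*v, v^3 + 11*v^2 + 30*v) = v^2 + 5*v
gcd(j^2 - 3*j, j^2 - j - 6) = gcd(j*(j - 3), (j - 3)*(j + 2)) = j - 3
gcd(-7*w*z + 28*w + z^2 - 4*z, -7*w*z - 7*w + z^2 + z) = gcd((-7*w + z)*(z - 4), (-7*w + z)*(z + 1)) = -7*w + z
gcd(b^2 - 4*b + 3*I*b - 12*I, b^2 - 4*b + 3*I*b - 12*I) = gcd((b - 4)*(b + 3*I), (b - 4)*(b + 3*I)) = b^2 + b*(-4 + 3*I) - 12*I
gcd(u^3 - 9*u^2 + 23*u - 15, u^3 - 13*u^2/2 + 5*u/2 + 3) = u - 1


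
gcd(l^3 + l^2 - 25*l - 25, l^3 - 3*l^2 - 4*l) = l + 1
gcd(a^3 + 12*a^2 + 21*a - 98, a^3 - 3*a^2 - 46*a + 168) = a + 7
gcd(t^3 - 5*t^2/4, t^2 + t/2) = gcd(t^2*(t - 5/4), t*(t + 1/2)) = t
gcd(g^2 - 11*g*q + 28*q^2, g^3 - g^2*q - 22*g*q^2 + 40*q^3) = -g + 4*q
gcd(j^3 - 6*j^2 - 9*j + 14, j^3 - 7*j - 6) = j + 2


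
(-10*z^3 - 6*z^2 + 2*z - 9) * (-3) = 30*z^3 + 18*z^2 - 6*z + 27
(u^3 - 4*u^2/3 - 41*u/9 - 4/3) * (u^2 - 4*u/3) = u^5 - 8*u^4/3 - 25*u^3/9 + 128*u^2/27 + 16*u/9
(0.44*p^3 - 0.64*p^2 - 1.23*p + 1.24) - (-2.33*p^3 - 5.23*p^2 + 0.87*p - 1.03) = 2.77*p^3 + 4.59*p^2 - 2.1*p + 2.27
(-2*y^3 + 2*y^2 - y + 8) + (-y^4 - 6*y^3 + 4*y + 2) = -y^4 - 8*y^3 + 2*y^2 + 3*y + 10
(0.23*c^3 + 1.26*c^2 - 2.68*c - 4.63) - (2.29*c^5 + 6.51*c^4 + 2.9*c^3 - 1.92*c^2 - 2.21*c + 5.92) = -2.29*c^5 - 6.51*c^4 - 2.67*c^3 + 3.18*c^2 - 0.47*c - 10.55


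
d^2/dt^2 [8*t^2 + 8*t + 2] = 16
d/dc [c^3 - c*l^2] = 3*c^2 - l^2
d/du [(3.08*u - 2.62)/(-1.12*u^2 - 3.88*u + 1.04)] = (3.4496*u^2 - 5.8688*u - 6.9624)/(1.2544*u^4 + 8.6912*u^3 + 12.7248*u^2 - 8.0704*u + 1.0816)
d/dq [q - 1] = 1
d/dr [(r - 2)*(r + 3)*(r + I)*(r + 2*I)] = 4*r^3 + r^2*(3 + 9*I) + r*(-16 + 6*I) - 2 - 18*I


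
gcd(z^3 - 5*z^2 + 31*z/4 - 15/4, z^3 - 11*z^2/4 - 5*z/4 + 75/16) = z^2 - 4*z + 15/4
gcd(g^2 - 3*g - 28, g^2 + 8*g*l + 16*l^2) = 1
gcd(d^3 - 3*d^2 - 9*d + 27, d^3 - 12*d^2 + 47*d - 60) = d - 3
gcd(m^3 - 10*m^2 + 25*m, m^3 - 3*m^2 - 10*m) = m^2 - 5*m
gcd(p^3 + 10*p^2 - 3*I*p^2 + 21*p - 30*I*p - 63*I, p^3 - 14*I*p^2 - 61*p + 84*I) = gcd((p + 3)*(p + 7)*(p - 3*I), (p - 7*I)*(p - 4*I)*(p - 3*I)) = p - 3*I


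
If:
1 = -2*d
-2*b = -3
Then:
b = 3/2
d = -1/2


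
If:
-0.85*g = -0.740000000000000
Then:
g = 0.87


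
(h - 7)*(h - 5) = h^2 - 12*h + 35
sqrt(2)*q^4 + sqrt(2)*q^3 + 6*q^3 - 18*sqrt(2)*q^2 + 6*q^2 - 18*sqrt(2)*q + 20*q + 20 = (q - sqrt(2))^2*(q + 5*sqrt(2))*(sqrt(2)*q + sqrt(2))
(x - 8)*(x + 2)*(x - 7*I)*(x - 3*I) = x^4 - 6*x^3 - 10*I*x^3 - 37*x^2 + 60*I*x^2 + 126*x + 160*I*x + 336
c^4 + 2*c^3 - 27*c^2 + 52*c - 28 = (c - 2)^2*(c - 1)*(c + 7)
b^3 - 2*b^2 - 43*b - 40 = (b - 8)*(b + 1)*(b + 5)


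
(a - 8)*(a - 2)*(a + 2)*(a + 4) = a^4 - 4*a^3 - 36*a^2 + 16*a + 128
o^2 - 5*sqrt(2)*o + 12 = (o - 3*sqrt(2))*(o - 2*sqrt(2))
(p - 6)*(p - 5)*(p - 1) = p^3 - 12*p^2 + 41*p - 30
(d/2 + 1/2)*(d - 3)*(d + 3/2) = d^3/2 - d^2/4 - 3*d - 9/4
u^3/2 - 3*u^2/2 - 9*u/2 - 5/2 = (u/2 + 1/2)*(u - 5)*(u + 1)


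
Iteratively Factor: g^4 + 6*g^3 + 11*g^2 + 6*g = (g)*(g^3 + 6*g^2 + 11*g + 6) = g*(g + 2)*(g^2 + 4*g + 3) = g*(g + 1)*(g + 2)*(g + 3)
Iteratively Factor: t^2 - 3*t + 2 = (t - 2)*(t - 1)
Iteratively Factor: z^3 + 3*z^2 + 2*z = (z + 2)*(z^2 + z) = (z + 1)*(z + 2)*(z)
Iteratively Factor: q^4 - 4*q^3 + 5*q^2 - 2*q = (q - 2)*(q^3 - 2*q^2 + q) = q*(q - 2)*(q^2 - 2*q + 1) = q*(q - 2)*(q - 1)*(q - 1)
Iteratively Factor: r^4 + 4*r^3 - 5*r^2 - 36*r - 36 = (r + 2)*(r^3 + 2*r^2 - 9*r - 18) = (r + 2)^2*(r^2 - 9) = (r - 3)*(r + 2)^2*(r + 3)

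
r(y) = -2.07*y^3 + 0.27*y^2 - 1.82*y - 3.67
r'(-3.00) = -59.33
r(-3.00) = 60.11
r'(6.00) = -222.14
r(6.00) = -451.99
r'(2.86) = -51.07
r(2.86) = -55.09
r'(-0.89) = -7.22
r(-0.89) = -0.38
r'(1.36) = -12.57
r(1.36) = -10.85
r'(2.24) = -31.77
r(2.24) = -29.66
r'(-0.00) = -1.82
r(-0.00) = -3.67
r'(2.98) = -55.36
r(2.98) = -61.48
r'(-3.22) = -67.95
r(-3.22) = 74.10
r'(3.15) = -61.74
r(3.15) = -71.42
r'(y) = -6.21*y^2 + 0.54*y - 1.82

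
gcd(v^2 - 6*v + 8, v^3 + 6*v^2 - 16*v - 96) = v - 4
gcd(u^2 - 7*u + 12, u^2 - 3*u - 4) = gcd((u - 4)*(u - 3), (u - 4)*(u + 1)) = u - 4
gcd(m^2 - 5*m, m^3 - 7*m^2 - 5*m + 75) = m - 5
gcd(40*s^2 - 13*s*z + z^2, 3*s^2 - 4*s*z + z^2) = 1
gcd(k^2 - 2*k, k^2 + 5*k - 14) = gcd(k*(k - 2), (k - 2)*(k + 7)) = k - 2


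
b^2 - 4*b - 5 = (b - 5)*(b + 1)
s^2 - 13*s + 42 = (s - 7)*(s - 6)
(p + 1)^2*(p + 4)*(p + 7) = p^4 + 13*p^3 + 51*p^2 + 67*p + 28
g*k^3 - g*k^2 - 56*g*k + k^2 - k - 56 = (k - 8)*(k + 7)*(g*k + 1)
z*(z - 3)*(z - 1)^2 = z^4 - 5*z^3 + 7*z^2 - 3*z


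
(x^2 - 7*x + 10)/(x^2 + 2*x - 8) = (x - 5)/(x + 4)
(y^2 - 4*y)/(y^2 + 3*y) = (y - 4)/(y + 3)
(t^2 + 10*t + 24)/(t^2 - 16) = (t + 6)/(t - 4)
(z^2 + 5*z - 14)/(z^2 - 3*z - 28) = (-z^2 - 5*z + 14)/(-z^2 + 3*z + 28)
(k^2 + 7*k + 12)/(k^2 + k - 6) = (k + 4)/(k - 2)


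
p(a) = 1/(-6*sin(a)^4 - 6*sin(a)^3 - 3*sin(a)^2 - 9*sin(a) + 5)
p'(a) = (24*sin(a)^3*cos(a) + 18*sin(a)^2*cos(a) + 6*sin(a)*cos(a) + 9*cos(a))/(-6*sin(a)^4 - 6*sin(a)^3 - 3*sin(a)^2 - 9*sin(a) + 5)^2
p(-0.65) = 0.10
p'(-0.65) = 0.05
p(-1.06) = 0.09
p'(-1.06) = 0.01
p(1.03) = -0.08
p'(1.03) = 0.15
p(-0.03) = 0.19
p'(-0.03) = 0.32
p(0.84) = -0.13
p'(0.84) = 0.38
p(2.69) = -4.65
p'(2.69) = -331.09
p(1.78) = -0.06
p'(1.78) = -0.04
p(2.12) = -0.09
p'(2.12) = -0.16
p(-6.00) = 0.48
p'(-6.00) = 2.79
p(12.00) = 0.11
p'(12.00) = 0.07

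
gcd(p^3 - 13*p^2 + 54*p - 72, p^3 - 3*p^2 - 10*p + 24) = p - 4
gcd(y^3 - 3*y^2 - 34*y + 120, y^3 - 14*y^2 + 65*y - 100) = y^2 - 9*y + 20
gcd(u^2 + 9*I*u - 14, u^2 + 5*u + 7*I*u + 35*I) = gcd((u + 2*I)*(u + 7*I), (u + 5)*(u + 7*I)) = u + 7*I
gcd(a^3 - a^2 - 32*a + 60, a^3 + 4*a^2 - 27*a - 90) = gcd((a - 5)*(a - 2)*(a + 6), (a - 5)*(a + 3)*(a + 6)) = a^2 + a - 30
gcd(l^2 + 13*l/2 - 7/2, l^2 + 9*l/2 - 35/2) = l + 7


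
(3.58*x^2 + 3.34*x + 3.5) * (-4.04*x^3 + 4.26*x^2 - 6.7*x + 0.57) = -14.4632*x^5 + 1.7572*x^4 - 23.8976*x^3 - 5.4274*x^2 - 21.5462*x + 1.995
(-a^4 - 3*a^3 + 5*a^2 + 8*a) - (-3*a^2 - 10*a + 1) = -a^4 - 3*a^3 + 8*a^2 + 18*a - 1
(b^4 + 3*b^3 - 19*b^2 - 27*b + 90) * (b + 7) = b^5 + 10*b^4 + 2*b^3 - 160*b^2 - 99*b + 630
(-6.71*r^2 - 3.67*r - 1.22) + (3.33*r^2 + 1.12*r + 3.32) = -3.38*r^2 - 2.55*r + 2.1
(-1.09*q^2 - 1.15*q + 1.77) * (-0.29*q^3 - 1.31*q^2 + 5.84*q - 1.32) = 0.3161*q^5 + 1.7614*q^4 - 5.3724*q^3 - 7.5959*q^2 + 11.8548*q - 2.3364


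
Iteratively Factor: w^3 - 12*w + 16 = (w - 2)*(w^2 + 2*w - 8) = (w - 2)*(w + 4)*(w - 2)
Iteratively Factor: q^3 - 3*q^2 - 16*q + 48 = (q - 4)*(q^2 + q - 12) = (q - 4)*(q + 4)*(q - 3)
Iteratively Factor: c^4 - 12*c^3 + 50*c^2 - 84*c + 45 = (c - 3)*(c^3 - 9*c^2 + 23*c - 15) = (c - 3)*(c - 1)*(c^2 - 8*c + 15) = (c - 5)*(c - 3)*(c - 1)*(c - 3)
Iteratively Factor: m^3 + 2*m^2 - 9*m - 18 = (m + 3)*(m^2 - m - 6) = (m + 2)*(m + 3)*(m - 3)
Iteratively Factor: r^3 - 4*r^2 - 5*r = (r)*(r^2 - 4*r - 5) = r*(r - 5)*(r + 1)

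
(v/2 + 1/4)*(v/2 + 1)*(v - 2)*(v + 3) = v^4/4 + 7*v^3/8 - 5*v^2/8 - 7*v/2 - 3/2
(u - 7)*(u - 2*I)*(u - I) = u^3 - 7*u^2 - 3*I*u^2 - 2*u + 21*I*u + 14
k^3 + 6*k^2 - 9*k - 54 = (k - 3)*(k + 3)*(k + 6)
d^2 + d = d*(d + 1)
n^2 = n^2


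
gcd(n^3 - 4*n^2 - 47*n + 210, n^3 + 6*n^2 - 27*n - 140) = n^2 + 2*n - 35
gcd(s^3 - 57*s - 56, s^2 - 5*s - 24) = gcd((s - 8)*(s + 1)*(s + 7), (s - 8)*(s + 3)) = s - 8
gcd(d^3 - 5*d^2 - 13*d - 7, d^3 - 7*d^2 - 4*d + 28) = d - 7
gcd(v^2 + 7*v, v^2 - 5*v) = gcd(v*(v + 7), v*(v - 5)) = v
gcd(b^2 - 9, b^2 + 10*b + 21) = b + 3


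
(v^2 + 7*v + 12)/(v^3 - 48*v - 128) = (v + 3)/(v^2 - 4*v - 32)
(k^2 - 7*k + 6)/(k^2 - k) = (k - 6)/k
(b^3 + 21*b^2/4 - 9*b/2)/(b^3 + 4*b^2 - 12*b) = (b - 3/4)/(b - 2)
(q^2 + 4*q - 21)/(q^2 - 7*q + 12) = (q + 7)/(q - 4)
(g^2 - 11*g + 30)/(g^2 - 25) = (g - 6)/(g + 5)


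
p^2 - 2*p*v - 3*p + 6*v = (p - 3)*(p - 2*v)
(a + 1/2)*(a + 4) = a^2 + 9*a/2 + 2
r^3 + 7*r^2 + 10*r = r*(r + 2)*(r + 5)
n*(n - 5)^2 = n^3 - 10*n^2 + 25*n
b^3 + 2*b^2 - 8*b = b*(b - 2)*(b + 4)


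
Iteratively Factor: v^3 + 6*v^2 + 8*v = (v)*(v^2 + 6*v + 8) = v*(v + 4)*(v + 2)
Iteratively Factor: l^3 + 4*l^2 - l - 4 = (l - 1)*(l^2 + 5*l + 4) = (l - 1)*(l + 1)*(l + 4)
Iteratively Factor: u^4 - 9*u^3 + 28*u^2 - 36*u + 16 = (u - 1)*(u^3 - 8*u^2 + 20*u - 16) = (u - 2)*(u - 1)*(u^2 - 6*u + 8) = (u - 2)^2*(u - 1)*(u - 4)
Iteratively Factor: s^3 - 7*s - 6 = (s - 3)*(s^2 + 3*s + 2) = (s - 3)*(s + 2)*(s + 1)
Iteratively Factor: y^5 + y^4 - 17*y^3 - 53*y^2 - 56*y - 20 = (y + 2)*(y^4 - y^3 - 15*y^2 - 23*y - 10) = (y + 1)*(y + 2)*(y^3 - 2*y^2 - 13*y - 10) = (y + 1)^2*(y + 2)*(y^2 - 3*y - 10) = (y + 1)^2*(y + 2)^2*(y - 5)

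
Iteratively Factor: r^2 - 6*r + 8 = (r - 2)*(r - 4)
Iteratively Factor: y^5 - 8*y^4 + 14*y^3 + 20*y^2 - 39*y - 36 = (y - 4)*(y^4 - 4*y^3 - 2*y^2 + 12*y + 9) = (y - 4)*(y - 3)*(y^3 - y^2 - 5*y - 3) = (y - 4)*(y - 3)*(y + 1)*(y^2 - 2*y - 3) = (y - 4)*(y - 3)^2*(y + 1)*(y + 1)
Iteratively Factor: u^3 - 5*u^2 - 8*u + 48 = (u - 4)*(u^2 - u - 12) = (u - 4)^2*(u + 3)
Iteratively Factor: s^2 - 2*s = (s)*(s - 2)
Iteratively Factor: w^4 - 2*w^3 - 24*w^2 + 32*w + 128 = (w + 2)*(w^3 - 4*w^2 - 16*w + 64) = (w + 2)*(w + 4)*(w^2 - 8*w + 16) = (w - 4)*(w + 2)*(w + 4)*(w - 4)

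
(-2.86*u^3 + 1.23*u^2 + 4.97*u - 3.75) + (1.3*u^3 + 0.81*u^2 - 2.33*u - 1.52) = -1.56*u^3 + 2.04*u^2 + 2.64*u - 5.27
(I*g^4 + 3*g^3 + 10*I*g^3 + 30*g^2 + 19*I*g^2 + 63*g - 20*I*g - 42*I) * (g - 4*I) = I*g^5 + 7*g^4 + 10*I*g^4 + 70*g^3 + 7*I*g^3 + 139*g^2 - 140*I*g^2 - 80*g - 294*I*g - 168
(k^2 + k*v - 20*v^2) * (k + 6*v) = k^3 + 7*k^2*v - 14*k*v^2 - 120*v^3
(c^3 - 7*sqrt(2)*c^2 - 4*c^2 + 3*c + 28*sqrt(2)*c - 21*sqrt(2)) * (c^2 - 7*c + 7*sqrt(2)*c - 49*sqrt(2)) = c^5 - 11*c^4 - 67*c^3 + 1057*c^2 - 3038*c + 2058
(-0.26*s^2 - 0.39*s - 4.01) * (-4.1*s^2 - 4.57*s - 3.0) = 1.066*s^4 + 2.7872*s^3 + 19.0033*s^2 + 19.4957*s + 12.03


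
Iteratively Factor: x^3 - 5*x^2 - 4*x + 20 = (x - 5)*(x^2 - 4) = (x - 5)*(x + 2)*(x - 2)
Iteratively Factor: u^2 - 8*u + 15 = (u - 3)*(u - 5)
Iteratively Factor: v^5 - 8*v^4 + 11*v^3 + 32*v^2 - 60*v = (v - 5)*(v^4 - 3*v^3 - 4*v^2 + 12*v) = (v - 5)*(v - 3)*(v^3 - 4*v) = v*(v - 5)*(v - 3)*(v^2 - 4) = v*(v - 5)*(v - 3)*(v - 2)*(v + 2)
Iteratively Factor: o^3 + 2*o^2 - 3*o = (o + 3)*(o^2 - o) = o*(o + 3)*(o - 1)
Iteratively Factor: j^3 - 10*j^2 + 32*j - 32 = (j - 2)*(j^2 - 8*j + 16) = (j - 4)*(j - 2)*(j - 4)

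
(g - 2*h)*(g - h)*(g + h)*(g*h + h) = g^4*h - 2*g^3*h^2 + g^3*h - g^2*h^3 - 2*g^2*h^2 + 2*g*h^4 - g*h^3 + 2*h^4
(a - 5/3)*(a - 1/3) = a^2 - 2*a + 5/9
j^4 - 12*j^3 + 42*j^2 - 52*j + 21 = (j - 7)*(j - 3)*(j - 1)^2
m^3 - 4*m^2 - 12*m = m*(m - 6)*(m + 2)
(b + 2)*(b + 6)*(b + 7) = b^3 + 15*b^2 + 68*b + 84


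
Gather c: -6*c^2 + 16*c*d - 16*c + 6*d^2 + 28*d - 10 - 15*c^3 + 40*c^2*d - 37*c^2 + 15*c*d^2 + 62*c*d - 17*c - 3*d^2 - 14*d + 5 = -15*c^3 + c^2*(40*d - 43) + c*(15*d^2 + 78*d - 33) + 3*d^2 + 14*d - 5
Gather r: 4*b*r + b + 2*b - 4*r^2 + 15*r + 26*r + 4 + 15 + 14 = 3*b - 4*r^2 + r*(4*b + 41) + 33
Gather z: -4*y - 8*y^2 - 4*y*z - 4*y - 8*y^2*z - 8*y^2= -16*y^2 - 8*y + z*(-8*y^2 - 4*y)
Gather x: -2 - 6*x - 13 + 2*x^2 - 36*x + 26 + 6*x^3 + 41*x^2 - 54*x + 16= 6*x^3 + 43*x^2 - 96*x + 27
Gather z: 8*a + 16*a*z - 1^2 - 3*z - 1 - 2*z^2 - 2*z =8*a - 2*z^2 + z*(16*a - 5) - 2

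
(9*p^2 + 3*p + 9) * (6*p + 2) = 54*p^3 + 36*p^2 + 60*p + 18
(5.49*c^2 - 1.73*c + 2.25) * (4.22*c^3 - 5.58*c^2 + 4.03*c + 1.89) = 23.1678*c^5 - 37.9348*c^4 + 41.2731*c^3 - 9.1508*c^2 + 5.7978*c + 4.2525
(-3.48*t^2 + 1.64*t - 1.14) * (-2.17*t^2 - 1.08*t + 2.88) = 7.5516*t^4 + 0.199600000000001*t^3 - 9.3198*t^2 + 5.9544*t - 3.2832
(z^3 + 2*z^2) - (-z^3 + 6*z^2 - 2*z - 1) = 2*z^3 - 4*z^2 + 2*z + 1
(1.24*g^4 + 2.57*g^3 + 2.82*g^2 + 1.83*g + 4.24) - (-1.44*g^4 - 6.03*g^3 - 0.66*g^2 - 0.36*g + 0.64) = 2.68*g^4 + 8.6*g^3 + 3.48*g^2 + 2.19*g + 3.6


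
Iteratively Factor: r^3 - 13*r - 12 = (r - 4)*(r^2 + 4*r + 3) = (r - 4)*(r + 3)*(r + 1)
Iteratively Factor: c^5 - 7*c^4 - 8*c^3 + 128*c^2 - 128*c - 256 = (c + 4)*(c^4 - 11*c^3 + 36*c^2 - 16*c - 64) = (c - 4)*(c + 4)*(c^3 - 7*c^2 + 8*c + 16) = (c - 4)^2*(c + 4)*(c^2 - 3*c - 4) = (c - 4)^2*(c + 1)*(c + 4)*(c - 4)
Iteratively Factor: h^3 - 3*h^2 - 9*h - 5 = (h - 5)*(h^2 + 2*h + 1) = (h - 5)*(h + 1)*(h + 1)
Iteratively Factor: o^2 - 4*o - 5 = (o + 1)*(o - 5)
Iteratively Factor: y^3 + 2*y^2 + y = (y + 1)*(y^2 + y) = y*(y + 1)*(y + 1)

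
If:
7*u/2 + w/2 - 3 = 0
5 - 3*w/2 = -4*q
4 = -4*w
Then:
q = -13/8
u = 1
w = -1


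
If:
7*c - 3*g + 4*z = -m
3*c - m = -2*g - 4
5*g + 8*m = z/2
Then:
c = -167*z/468 - 58/117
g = 101*z/234 - 112/117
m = 70/117 - 97*z/468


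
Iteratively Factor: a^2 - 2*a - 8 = (a - 4)*(a + 2)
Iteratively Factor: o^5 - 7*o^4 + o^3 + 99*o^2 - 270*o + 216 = (o + 4)*(o^4 - 11*o^3 + 45*o^2 - 81*o + 54) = (o - 3)*(o + 4)*(o^3 - 8*o^2 + 21*o - 18) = (o - 3)^2*(o + 4)*(o^2 - 5*o + 6) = (o - 3)^2*(o - 2)*(o + 4)*(o - 3)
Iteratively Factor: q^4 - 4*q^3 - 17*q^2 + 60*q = (q - 5)*(q^3 + q^2 - 12*q) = (q - 5)*(q + 4)*(q^2 - 3*q) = (q - 5)*(q - 3)*(q + 4)*(q)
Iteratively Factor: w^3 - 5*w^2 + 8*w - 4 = (w - 2)*(w^2 - 3*w + 2) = (w - 2)^2*(w - 1)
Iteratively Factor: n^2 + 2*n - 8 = (n + 4)*(n - 2)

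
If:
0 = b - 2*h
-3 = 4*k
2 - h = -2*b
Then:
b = -4/3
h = -2/3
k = -3/4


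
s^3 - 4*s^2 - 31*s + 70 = (s - 7)*(s - 2)*(s + 5)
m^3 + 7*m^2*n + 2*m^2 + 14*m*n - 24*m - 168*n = (m - 4)*(m + 6)*(m + 7*n)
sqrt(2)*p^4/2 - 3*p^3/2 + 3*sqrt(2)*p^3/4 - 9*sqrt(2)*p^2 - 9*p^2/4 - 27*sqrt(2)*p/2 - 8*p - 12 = (p + 3/2)*(p - 4*sqrt(2))*(p + 2*sqrt(2))*(sqrt(2)*p/2 + 1/2)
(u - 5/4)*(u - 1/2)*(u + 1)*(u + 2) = u^4 + 5*u^3/4 - 21*u^2/8 - 13*u/8 + 5/4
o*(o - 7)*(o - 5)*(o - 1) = o^4 - 13*o^3 + 47*o^2 - 35*o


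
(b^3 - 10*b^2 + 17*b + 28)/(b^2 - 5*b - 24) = (-b^3 + 10*b^2 - 17*b - 28)/(-b^2 + 5*b + 24)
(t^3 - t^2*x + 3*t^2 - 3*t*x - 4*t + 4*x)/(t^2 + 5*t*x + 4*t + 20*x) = (t^2 - t*x - t + x)/(t + 5*x)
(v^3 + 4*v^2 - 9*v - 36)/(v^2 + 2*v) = (v^3 + 4*v^2 - 9*v - 36)/(v*(v + 2))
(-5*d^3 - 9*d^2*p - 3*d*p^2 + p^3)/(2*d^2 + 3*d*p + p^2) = (-5*d^2 - 4*d*p + p^2)/(2*d + p)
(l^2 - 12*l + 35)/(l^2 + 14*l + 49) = (l^2 - 12*l + 35)/(l^2 + 14*l + 49)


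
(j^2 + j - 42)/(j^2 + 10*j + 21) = (j - 6)/(j + 3)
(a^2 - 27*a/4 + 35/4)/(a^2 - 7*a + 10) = (a - 7/4)/(a - 2)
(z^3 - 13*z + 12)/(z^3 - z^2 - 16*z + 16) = (z - 3)/(z - 4)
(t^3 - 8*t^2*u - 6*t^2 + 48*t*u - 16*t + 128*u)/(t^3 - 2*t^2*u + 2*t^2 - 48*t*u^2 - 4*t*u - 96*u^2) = (t - 8)/(t + 6*u)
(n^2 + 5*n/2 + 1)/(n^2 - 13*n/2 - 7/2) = (n + 2)/(n - 7)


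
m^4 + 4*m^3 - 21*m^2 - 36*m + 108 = (m - 3)*(m - 2)*(m + 3)*(m + 6)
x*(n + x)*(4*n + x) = 4*n^2*x + 5*n*x^2 + x^3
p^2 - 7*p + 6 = (p - 6)*(p - 1)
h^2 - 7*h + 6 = (h - 6)*(h - 1)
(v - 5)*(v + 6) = v^2 + v - 30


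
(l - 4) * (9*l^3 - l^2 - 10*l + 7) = 9*l^4 - 37*l^3 - 6*l^2 + 47*l - 28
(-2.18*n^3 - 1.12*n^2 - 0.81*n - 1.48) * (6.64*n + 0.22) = -14.4752*n^4 - 7.9164*n^3 - 5.6248*n^2 - 10.0054*n - 0.3256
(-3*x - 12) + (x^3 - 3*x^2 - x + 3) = x^3 - 3*x^2 - 4*x - 9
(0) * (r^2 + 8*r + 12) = 0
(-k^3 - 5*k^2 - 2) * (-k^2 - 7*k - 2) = k^5 + 12*k^4 + 37*k^3 + 12*k^2 + 14*k + 4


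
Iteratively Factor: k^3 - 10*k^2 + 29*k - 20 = (k - 4)*(k^2 - 6*k + 5) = (k - 5)*(k - 4)*(k - 1)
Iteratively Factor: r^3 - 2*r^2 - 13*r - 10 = (r + 1)*(r^2 - 3*r - 10) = (r + 1)*(r + 2)*(r - 5)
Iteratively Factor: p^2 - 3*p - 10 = (p + 2)*(p - 5)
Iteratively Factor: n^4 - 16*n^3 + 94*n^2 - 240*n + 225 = (n - 3)*(n^3 - 13*n^2 + 55*n - 75) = (n - 5)*(n - 3)*(n^2 - 8*n + 15) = (n - 5)*(n - 3)^2*(n - 5)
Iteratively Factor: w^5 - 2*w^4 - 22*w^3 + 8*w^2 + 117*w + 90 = (w + 2)*(w^4 - 4*w^3 - 14*w^2 + 36*w + 45) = (w - 5)*(w + 2)*(w^3 + w^2 - 9*w - 9) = (w - 5)*(w + 2)*(w + 3)*(w^2 - 2*w - 3) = (w - 5)*(w + 1)*(w + 2)*(w + 3)*(w - 3)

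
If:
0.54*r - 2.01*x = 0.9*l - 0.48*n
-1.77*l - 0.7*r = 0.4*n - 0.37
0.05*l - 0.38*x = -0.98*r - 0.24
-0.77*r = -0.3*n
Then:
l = 0.86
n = -1.71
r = -0.66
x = -0.97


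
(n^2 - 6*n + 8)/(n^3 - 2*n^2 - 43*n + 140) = (n - 2)/(n^2 + 2*n - 35)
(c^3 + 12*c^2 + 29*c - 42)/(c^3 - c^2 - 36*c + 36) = (c + 7)/(c - 6)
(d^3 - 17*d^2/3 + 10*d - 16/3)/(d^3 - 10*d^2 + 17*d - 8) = (3*d^2 - 14*d + 16)/(3*(d^2 - 9*d + 8))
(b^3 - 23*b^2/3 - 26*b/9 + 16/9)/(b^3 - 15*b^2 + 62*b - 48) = (b^2 + b/3 - 2/9)/(b^2 - 7*b + 6)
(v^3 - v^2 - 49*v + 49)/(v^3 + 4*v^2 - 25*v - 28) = (v^2 - 8*v + 7)/(v^2 - 3*v - 4)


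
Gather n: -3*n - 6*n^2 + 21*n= -6*n^2 + 18*n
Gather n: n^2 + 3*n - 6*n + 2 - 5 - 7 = n^2 - 3*n - 10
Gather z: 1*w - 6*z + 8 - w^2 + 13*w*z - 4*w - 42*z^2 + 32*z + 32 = -w^2 - 3*w - 42*z^2 + z*(13*w + 26) + 40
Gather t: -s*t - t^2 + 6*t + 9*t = -t^2 + t*(15 - s)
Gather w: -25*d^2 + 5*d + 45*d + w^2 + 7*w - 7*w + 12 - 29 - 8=-25*d^2 + 50*d + w^2 - 25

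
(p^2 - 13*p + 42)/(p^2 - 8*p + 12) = (p - 7)/(p - 2)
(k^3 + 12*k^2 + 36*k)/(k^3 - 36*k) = (k + 6)/(k - 6)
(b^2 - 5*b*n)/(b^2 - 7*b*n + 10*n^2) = b/(b - 2*n)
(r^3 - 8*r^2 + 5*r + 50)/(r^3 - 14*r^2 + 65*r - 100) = (r + 2)/(r - 4)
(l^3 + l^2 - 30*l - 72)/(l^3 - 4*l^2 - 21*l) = (l^2 - 2*l - 24)/(l*(l - 7))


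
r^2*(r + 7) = r^3 + 7*r^2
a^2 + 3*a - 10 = (a - 2)*(a + 5)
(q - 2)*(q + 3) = q^2 + q - 6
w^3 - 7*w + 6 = (w - 2)*(w - 1)*(w + 3)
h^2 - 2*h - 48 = (h - 8)*(h + 6)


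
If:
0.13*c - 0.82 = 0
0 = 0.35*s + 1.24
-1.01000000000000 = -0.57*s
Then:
No Solution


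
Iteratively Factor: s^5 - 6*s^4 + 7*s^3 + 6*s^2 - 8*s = (s - 2)*(s^4 - 4*s^3 - s^2 + 4*s) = (s - 2)*(s - 1)*(s^3 - 3*s^2 - 4*s) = (s - 4)*(s - 2)*(s - 1)*(s^2 + s) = (s - 4)*(s - 2)*(s - 1)*(s + 1)*(s)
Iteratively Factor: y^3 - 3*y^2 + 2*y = (y)*(y^2 - 3*y + 2) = y*(y - 2)*(y - 1)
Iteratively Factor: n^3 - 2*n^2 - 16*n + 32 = (n - 2)*(n^2 - 16) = (n - 2)*(n + 4)*(n - 4)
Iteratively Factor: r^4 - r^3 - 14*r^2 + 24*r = (r - 2)*(r^3 + r^2 - 12*r) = (r - 2)*(r + 4)*(r^2 - 3*r) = (r - 3)*(r - 2)*(r + 4)*(r)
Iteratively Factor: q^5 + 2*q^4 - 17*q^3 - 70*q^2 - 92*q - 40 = (q + 1)*(q^4 + q^3 - 18*q^2 - 52*q - 40) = (q + 1)*(q + 2)*(q^3 - q^2 - 16*q - 20) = (q - 5)*(q + 1)*(q + 2)*(q^2 + 4*q + 4) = (q - 5)*(q + 1)*(q + 2)^2*(q + 2)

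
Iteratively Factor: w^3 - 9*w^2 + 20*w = (w - 5)*(w^2 - 4*w) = (w - 5)*(w - 4)*(w)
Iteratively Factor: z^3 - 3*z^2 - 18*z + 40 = (z + 4)*(z^2 - 7*z + 10) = (z - 5)*(z + 4)*(z - 2)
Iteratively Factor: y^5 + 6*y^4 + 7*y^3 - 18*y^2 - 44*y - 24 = (y + 2)*(y^4 + 4*y^3 - y^2 - 16*y - 12) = (y + 2)^2*(y^3 + 2*y^2 - 5*y - 6) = (y - 2)*(y + 2)^2*(y^2 + 4*y + 3) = (y - 2)*(y + 2)^2*(y + 3)*(y + 1)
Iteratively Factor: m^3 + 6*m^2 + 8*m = (m + 2)*(m^2 + 4*m) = (m + 2)*(m + 4)*(m)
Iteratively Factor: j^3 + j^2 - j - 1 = (j + 1)*(j^2 - 1) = (j - 1)*(j + 1)*(j + 1)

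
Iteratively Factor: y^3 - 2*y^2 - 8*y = (y - 4)*(y^2 + 2*y) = y*(y - 4)*(y + 2)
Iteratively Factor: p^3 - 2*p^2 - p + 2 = (p + 1)*(p^2 - 3*p + 2) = (p - 2)*(p + 1)*(p - 1)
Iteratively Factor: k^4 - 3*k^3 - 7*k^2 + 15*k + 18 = (k + 1)*(k^3 - 4*k^2 - 3*k + 18) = (k + 1)*(k + 2)*(k^2 - 6*k + 9) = (k - 3)*(k + 1)*(k + 2)*(k - 3)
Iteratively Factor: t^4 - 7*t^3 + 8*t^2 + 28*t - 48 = (t - 3)*(t^3 - 4*t^2 - 4*t + 16) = (t - 3)*(t - 2)*(t^2 - 2*t - 8) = (t - 4)*(t - 3)*(t - 2)*(t + 2)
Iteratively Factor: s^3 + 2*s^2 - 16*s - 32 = (s + 4)*(s^2 - 2*s - 8) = (s - 4)*(s + 4)*(s + 2)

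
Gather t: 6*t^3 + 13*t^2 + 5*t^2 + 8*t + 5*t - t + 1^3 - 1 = 6*t^3 + 18*t^2 + 12*t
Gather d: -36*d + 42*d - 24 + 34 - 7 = 6*d + 3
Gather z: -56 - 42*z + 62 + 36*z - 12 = -6*z - 6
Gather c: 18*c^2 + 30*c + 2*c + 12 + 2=18*c^2 + 32*c + 14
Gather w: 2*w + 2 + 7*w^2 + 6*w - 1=7*w^2 + 8*w + 1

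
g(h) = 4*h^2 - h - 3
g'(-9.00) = -73.00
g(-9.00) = 330.00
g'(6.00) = 47.00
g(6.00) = 135.00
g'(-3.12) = -25.96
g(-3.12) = 39.06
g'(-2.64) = -22.12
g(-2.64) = 27.52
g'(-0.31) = -3.48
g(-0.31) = -2.31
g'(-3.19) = -26.52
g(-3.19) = 40.89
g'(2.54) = 19.32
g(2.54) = 20.27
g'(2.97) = 22.76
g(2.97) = 29.31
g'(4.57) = 35.56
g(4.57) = 75.97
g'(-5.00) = -41.00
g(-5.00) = 102.00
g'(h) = 8*h - 1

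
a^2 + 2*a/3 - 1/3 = (a - 1/3)*(a + 1)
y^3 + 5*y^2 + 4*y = y*(y + 1)*(y + 4)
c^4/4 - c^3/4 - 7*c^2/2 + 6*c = c*(c/4 + 1)*(c - 3)*(c - 2)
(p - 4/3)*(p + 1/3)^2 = p^3 - 2*p^2/3 - 7*p/9 - 4/27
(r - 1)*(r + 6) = r^2 + 5*r - 6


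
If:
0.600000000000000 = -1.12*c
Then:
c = -0.54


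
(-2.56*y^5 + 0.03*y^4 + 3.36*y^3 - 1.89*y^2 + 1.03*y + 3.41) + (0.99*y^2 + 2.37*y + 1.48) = -2.56*y^5 + 0.03*y^4 + 3.36*y^3 - 0.9*y^2 + 3.4*y + 4.89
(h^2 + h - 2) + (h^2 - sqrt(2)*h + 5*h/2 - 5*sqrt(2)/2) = 2*h^2 - sqrt(2)*h + 7*h/2 - 5*sqrt(2)/2 - 2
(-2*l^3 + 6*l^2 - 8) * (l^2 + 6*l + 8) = -2*l^5 - 6*l^4 + 20*l^3 + 40*l^2 - 48*l - 64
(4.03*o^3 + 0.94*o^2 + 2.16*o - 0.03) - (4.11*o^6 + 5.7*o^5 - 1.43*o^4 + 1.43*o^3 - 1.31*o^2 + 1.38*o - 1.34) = -4.11*o^6 - 5.7*o^5 + 1.43*o^4 + 2.6*o^3 + 2.25*o^2 + 0.78*o + 1.31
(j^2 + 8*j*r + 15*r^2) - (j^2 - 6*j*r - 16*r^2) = 14*j*r + 31*r^2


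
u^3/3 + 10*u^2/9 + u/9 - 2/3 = (u/3 + 1)*(u - 2/3)*(u + 1)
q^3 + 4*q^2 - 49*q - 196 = (q - 7)*(q + 4)*(q + 7)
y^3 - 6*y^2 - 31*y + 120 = (y - 8)*(y - 3)*(y + 5)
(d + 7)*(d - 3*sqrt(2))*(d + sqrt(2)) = d^3 - 2*sqrt(2)*d^2 + 7*d^2 - 14*sqrt(2)*d - 6*d - 42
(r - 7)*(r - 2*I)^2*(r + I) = r^4 - 7*r^3 - 3*I*r^3 + 21*I*r^2 - 4*I*r + 28*I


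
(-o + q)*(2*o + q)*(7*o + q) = -14*o^3 + 5*o^2*q + 8*o*q^2 + q^3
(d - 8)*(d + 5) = d^2 - 3*d - 40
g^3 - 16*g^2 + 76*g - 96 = (g - 8)*(g - 6)*(g - 2)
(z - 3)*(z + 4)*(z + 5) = z^3 + 6*z^2 - 7*z - 60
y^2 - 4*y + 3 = (y - 3)*(y - 1)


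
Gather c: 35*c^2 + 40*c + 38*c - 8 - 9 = 35*c^2 + 78*c - 17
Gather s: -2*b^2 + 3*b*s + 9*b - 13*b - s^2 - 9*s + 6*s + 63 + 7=-2*b^2 - 4*b - s^2 + s*(3*b - 3) + 70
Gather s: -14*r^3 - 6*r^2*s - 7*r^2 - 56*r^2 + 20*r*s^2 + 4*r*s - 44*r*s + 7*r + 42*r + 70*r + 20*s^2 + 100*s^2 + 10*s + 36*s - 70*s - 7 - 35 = -14*r^3 - 63*r^2 + 119*r + s^2*(20*r + 120) + s*(-6*r^2 - 40*r - 24) - 42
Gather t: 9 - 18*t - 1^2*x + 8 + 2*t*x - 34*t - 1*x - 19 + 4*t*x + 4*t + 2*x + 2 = t*(6*x - 48)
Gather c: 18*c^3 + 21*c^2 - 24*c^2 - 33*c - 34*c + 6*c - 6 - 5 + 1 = 18*c^3 - 3*c^2 - 61*c - 10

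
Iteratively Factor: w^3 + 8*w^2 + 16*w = (w + 4)*(w^2 + 4*w) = w*(w + 4)*(w + 4)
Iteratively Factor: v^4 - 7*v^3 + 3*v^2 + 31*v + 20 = (v + 1)*(v^3 - 8*v^2 + 11*v + 20) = (v + 1)^2*(v^2 - 9*v + 20) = (v - 4)*(v + 1)^2*(v - 5)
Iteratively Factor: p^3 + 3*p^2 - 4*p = (p)*(p^2 + 3*p - 4) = p*(p + 4)*(p - 1)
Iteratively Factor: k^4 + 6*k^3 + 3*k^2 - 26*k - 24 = (k - 2)*(k^3 + 8*k^2 + 19*k + 12) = (k - 2)*(k + 1)*(k^2 + 7*k + 12) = (k - 2)*(k + 1)*(k + 4)*(k + 3)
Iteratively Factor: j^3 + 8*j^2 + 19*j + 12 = (j + 3)*(j^2 + 5*j + 4) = (j + 3)*(j + 4)*(j + 1)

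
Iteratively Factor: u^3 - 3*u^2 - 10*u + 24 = (u + 3)*(u^2 - 6*u + 8) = (u - 2)*(u + 3)*(u - 4)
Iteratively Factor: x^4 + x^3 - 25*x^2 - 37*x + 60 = (x - 5)*(x^3 + 6*x^2 + 5*x - 12) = (x - 5)*(x + 4)*(x^2 + 2*x - 3) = (x - 5)*(x - 1)*(x + 4)*(x + 3)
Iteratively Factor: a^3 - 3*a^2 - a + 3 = (a - 3)*(a^2 - 1) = (a - 3)*(a + 1)*(a - 1)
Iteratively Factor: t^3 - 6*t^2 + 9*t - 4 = (t - 1)*(t^2 - 5*t + 4) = (t - 4)*(t - 1)*(t - 1)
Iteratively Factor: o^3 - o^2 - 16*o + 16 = (o - 4)*(o^2 + 3*o - 4) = (o - 4)*(o + 4)*(o - 1)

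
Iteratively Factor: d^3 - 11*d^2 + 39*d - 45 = (d - 3)*(d^2 - 8*d + 15) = (d - 5)*(d - 3)*(d - 3)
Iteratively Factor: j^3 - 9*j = (j)*(j^2 - 9) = j*(j - 3)*(j + 3)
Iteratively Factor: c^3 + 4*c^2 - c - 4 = (c - 1)*(c^2 + 5*c + 4) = (c - 1)*(c + 4)*(c + 1)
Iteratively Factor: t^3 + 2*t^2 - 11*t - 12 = (t - 3)*(t^2 + 5*t + 4) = (t - 3)*(t + 1)*(t + 4)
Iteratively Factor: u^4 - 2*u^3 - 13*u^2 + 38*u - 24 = (u - 1)*(u^3 - u^2 - 14*u + 24) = (u - 2)*(u - 1)*(u^2 + u - 12) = (u - 3)*(u - 2)*(u - 1)*(u + 4)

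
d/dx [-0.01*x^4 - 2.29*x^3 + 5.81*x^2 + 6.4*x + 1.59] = -0.04*x^3 - 6.87*x^2 + 11.62*x + 6.4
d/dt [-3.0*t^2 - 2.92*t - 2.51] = -6.0*t - 2.92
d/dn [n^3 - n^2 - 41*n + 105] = 3*n^2 - 2*n - 41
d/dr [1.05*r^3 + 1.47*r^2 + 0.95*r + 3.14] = 3.15*r^2 + 2.94*r + 0.95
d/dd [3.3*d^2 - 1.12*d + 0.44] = 6.6*d - 1.12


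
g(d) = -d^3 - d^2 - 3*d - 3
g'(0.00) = -3.00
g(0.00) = -3.00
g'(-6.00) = -99.00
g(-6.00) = 195.00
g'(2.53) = -27.26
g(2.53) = -33.19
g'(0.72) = -6.00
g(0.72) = -6.05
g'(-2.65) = -18.77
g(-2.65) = 16.54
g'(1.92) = -17.90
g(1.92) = -19.52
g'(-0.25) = -2.69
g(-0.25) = -2.30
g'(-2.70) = -19.47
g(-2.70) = 17.49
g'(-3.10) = -25.63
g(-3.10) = 26.48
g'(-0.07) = -2.87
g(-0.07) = -2.79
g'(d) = -3*d^2 - 2*d - 3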